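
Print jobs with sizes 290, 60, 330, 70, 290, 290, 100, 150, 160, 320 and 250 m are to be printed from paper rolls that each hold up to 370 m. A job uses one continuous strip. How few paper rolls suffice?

7

Total = 330 + 320 + 290 + 290 + 290 + 250 + 160 + 150 + 100 + 70 + 60 = 2310 m.
Lower bound: ⌈2310/370⌉ = 7 paper rolls.
A packing using 7 paper rolls:
  roll 1: 330 = 330
  roll 2: 320 = 320
  roll 3: 290 + 70 = 360
  roll 4: 290 + 60 = 350
  roll 5: 290 = 290
  roll 6: 250 + 100 = 350
  roll 7: 160 + 150 = 310
This matches the lower bound, so 7 is optimal.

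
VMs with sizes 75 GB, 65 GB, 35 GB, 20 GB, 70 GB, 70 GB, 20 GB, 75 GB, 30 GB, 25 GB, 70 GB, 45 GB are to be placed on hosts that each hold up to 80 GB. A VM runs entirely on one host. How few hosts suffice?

Total = 75 + 75 + 70 + 70 + 70 + 65 + 45 + 35 + 30 + 25 + 20 + 20 = 600 GB.
Lower bound: ⌈600/80⌉ = 8 hosts.
A packing using 9 hosts:
  host 1: 75 = 75
  host 2: 75 = 75
  host 3: 70 = 70
  host 4: 70 = 70
  host 5: 70 = 70
  host 6: 65 = 65
  host 7: 45 + 35 = 80
  host 8: 30 + 25 + 20 = 75
  host 9: 20 = 20
No arrangement into 8 hosts stays within capacity, so 9 is optimal.

9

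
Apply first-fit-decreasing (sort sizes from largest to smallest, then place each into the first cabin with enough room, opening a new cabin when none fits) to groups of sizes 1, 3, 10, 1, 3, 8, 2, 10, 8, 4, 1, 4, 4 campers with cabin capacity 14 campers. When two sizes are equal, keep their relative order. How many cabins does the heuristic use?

5

Sorted descending: 10, 10, 8, 8, 4, 4, 4, 3, 3, 2, 1, 1, 1.
  10 → cabin 1 (new)  [load 10/14]
  10 → cabin 2 (new)  [load 10/14]
  8 → cabin 3 (new)  [load 8/14]
  8 → cabin 4 (new)  [load 8/14]
  4 → cabin 1  [load 14/14]
  4 → cabin 2  [load 14/14]
  4 → cabin 3  [load 12/14]
  3 → cabin 4  [load 11/14]
  3 → cabin 4  [load 14/14]
  2 → cabin 3  [load 14/14]
  1 → cabin 5 (new)  [load 1/14]
  1 → cabin 5  [load 2/14]
  1 → cabin 5  [load 3/14]
5 cabins opened.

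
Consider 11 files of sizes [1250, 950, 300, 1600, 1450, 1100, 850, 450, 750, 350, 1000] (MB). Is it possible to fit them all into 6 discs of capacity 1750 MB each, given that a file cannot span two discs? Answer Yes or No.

No

Total = 10050 MB; ⌈10050/1750⌉ = 6.
The bound of 6 does not rule out 6, but exhaustive search shows no assignment into 6 discs of capacity 1750 MB exists — the minimum is 7.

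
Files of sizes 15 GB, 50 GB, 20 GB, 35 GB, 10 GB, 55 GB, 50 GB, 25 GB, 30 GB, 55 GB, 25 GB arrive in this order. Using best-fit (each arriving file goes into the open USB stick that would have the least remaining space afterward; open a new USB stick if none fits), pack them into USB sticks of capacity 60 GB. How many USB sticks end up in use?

  15 → USB stick 1 (new)  [load 15/60]
  50 → USB stick 2 (new)  [load 50/60]
  20 → USB stick 1  [load 35/60]
  35 → USB stick 3 (new)  [load 35/60]
  10 → USB stick 2  [load 60/60]
  55 → USB stick 4 (new)  [load 55/60]
  50 → USB stick 5 (new)  [load 50/60]
  25 → USB stick 1  [load 60/60]
  30 → USB stick 6 (new)  [load 30/60]
  55 → USB stick 7 (new)  [load 55/60]
  25 → USB stick 3  [load 60/60]
7 USB sticks opened.

7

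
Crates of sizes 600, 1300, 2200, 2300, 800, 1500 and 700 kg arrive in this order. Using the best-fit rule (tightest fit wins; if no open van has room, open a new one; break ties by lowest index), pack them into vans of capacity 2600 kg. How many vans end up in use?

4

  600 → van 1 (new)  [load 600/2600]
  1300 → van 1  [load 1900/2600]
  2200 → van 2 (new)  [load 2200/2600]
  2300 → van 3 (new)  [load 2300/2600]
  800 → van 4 (new)  [load 800/2600]
  1500 → van 4  [load 2300/2600]
  700 → van 1  [load 2600/2600]
4 vans opened.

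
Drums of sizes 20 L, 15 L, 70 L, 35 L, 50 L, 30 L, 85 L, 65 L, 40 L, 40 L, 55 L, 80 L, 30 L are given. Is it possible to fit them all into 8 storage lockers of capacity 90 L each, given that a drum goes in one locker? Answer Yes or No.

A valid assignment using 8 storage lockers:
  locker 1: 85 = 85
  locker 2: 80 = 80
  locker 3: 70 + 20 = 90
  locker 4: 65 + 15 = 80
  locker 5: 55 + 35 = 90
  locker 6: 50 + 40 = 90
  locker 7: 40 + 30 = 70
  locker 8: 30 = 30
Every load is within 90 L, so 8 storage lockers suffice.

Yes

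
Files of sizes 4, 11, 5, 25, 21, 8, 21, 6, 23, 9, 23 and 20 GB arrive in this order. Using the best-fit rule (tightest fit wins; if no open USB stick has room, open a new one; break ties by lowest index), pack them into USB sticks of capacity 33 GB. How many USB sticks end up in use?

  4 → USB stick 1 (new)  [load 4/33]
  11 → USB stick 1  [load 15/33]
  5 → USB stick 1  [load 20/33]
  25 → USB stick 2 (new)  [load 25/33]
  21 → USB stick 3 (new)  [load 21/33]
  8 → USB stick 2  [load 33/33]
  21 → USB stick 4 (new)  [load 21/33]
  6 → USB stick 3  [load 27/33]
  23 → USB stick 5 (new)  [load 23/33]
  9 → USB stick 5  [load 32/33]
  23 → USB stick 6 (new)  [load 23/33]
  20 → USB stick 7 (new)  [load 20/33]
7 USB sticks opened.

7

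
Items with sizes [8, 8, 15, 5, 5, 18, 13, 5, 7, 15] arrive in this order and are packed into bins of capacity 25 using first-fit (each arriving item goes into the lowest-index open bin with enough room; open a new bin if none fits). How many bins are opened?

5

  8 → bin 1 (new)  [load 8/25]
  8 → bin 1  [load 16/25]
  15 → bin 2 (new)  [load 15/25]
  5 → bin 1  [load 21/25]
  5 → bin 2  [load 20/25]
  18 → bin 3 (new)  [load 18/25]
  13 → bin 4 (new)  [load 13/25]
  5 → bin 2  [load 25/25]
  7 → bin 3  [load 25/25]
  15 → bin 5 (new)  [load 15/25]
5 bins opened.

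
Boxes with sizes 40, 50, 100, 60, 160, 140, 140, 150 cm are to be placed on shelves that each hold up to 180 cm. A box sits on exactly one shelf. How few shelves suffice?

Total = 160 + 150 + 140 + 140 + 100 + 60 + 50 + 40 = 840 cm.
Lower bound: ⌈840/180⌉ = 5 shelves.
A packing using 6 shelves:
  shelf 1: 160 = 160
  shelf 2: 150 = 150
  shelf 3: 140 + 40 = 180
  shelf 4: 140 = 140
  shelf 5: 100 + 60 = 160
  shelf 6: 50 = 50
No arrangement into 5 shelves stays within capacity, so 6 is optimal.

6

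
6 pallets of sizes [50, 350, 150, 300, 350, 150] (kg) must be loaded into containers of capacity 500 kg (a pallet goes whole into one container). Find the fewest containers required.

3

Total = 350 + 350 + 300 + 150 + 150 + 50 = 1350 kg.
Lower bound: ⌈1350/500⌉ = 3 containers.
A packing using 3 containers:
  container 1: 350 + 150 = 500
  container 2: 350 + 150 = 500
  container 3: 300 + 50 = 350
This matches the lower bound, so 3 is optimal.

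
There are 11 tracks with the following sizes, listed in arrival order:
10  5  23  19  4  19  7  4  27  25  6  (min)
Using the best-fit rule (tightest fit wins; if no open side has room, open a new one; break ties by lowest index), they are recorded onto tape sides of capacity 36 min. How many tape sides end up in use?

  10 → side 1 (new)  [load 10/36]
  5 → side 1  [load 15/36]
  23 → side 2 (new)  [load 23/36]
  19 → side 1  [load 34/36]
  4 → side 2  [load 27/36]
  19 → side 3 (new)  [load 19/36]
  7 → side 2  [load 34/36]
  4 → side 3  [load 23/36]
  27 → side 4 (new)  [load 27/36]
  25 → side 5 (new)  [load 25/36]
  6 → side 4  [load 33/36]
5 tape sides opened.

5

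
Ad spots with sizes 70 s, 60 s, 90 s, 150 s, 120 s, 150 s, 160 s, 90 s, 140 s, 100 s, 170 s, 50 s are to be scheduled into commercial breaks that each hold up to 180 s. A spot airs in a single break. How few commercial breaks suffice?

9

Total = 170 + 160 + 150 + 150 + 140 + 120 + 100 + 90 + 90 + 70 + 60 + 50 = 1350 s.
Lower bound: ⌈1350/180⌉ = 8 commercial breaks.
A packing using 9 commercial breaks:
  break 1: 170 = 170
  break 2: 160 = 160
  break 3: 150 = 150
  break 4: 150 = 150
  break 5: 140 = 140
  break 6: 120 + 60 = 180
  break 7: 100 + 70 = 170
  break 8: 90 + 90 = 180
  break 9: 50 = 50
No arrangement into 8 commercial breaks stays within capacity, so 9 is optimal.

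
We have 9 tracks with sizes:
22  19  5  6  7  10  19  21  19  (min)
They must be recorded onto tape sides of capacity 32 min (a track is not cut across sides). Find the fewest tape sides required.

5

Total = 22 + 21 + 19 + 19 + 19 + 10 + 7 + 6 + 5 = 128 min.
Lower bound: ⌈128/32⌉ = 4 tape sides.
Also, 5 tracks each exceed 16 min, and no two of those can share a side, so at least 5 tape sides are needed.
A packing using 5 tape sides:
  side 1: 22 + 10 = 32
  side 2: 21 + 7 = 28
  side 3: 19 + 6 + 5 = 30
  side 4: 19 = 19
  side 5: 19 = 19
This matches the lower bound, so 5 is optimal.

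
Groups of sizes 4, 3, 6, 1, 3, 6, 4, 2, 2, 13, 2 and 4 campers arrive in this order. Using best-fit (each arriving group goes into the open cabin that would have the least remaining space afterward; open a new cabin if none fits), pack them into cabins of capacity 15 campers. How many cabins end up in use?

4

  4 → cabin 1 (new)  [load 4/15]
  3 → cabin 1  [load 7/15]
  6 → cabin 1  [load 13/15]
  1 → cabin 1  [load 14/15]
  3 → cabin 2 (new)  [load 3/15]
  6 → cabin 2  [load 9/15]
  4 → cabin 2  [load 13/15]
  2 → cabin 2  [load 15/15]
  2 → cabin 3 (new)  [load 2/15]
  13 → cabin 3  [load 15/15]
  2 → cabin 4 (new)  [load 2/15]
  4 → cabin 4  [load 6/15]
4 cabins opened.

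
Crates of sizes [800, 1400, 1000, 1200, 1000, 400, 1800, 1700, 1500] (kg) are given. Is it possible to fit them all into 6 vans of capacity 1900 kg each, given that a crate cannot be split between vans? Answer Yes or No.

Total = 10800 kg; ⌈10800/1900⌉ = 6.
7 crates each exceed half the capacity and cannot share a van, forcing at least 7 vans.
At least 7 vans are required, but only 6 are allowed.

No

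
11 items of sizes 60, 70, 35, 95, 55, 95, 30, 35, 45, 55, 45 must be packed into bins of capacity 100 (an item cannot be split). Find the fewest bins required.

7

Total = 95 + 95 + 70 + 60 + 55 + 55 + 45 + 45 + 35 + 35 + 30 = 620.
Lower bound: ⌈620/100⌉ = 7 bins.
A packing using 7 bins:
  bin 1: 95 = 95
  bin 2: 95 = 95
  bin 3: 70 + 30 = 100
  bin 4: 60 + 35 = 95
  bin 5: 55 + 45 = 100
  bin 6: 55 + 45 = 100
  bin 7: 35 = 35
This matches the lower bound, so 7 is optimal.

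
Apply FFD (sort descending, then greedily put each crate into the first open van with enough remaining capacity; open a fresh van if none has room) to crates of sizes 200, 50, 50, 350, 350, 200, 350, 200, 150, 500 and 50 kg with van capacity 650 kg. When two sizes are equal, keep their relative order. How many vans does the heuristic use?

Sorted descending: 500, 350, 350, 350, 200, 200, 200, 150, 50, 50, 50.
  500 → van 1 (new)  [load 500/650]
  350 → van 2 (new)  [load 350/650]
  350 → van 3 (new)  [load 350/650]
  350 → van 4 (new)  [load 350/650]
  200 → van 2  [load 550/650]
  200 → van 3  [load 550/650]
  200 → van 4  [load 550/650]
  150 → van 1  [load 650/650]
  50 → van 2  [load 600/650]
  50 → van 2  [load 650/650]
  50 → van 3  [load 600/650]
4 vans opened.

4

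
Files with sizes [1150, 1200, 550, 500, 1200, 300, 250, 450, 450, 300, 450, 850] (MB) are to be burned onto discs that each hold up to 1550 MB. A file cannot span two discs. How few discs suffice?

Total = 1200 + 1200 + 1150 + 850 + 550 + 500 + 450 + 450 + 450 + 300 + 300 + 250 = 7650 MB.
Lower bound: ⌈7650/1550⌉ = 5 discs.
A packing using 6 discs:
  disc 1: 1200 + 300 = 1500
  disc 2: 1200 + 300 = 1500
  disc 3: 1150 + 250 = 1400
  disc 4: 850 + 550 = 1400
  disc 5: 500 + 450 + 450 = 1400
  disc 6: 450 = 450
No arrangement into 5 discs stays within capacity, so 6 is optimal.

6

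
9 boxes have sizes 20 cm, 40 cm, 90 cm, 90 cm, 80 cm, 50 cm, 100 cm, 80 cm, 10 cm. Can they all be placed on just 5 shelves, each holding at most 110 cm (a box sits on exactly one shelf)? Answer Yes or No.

No

Total = 560 cm; ⌈560/110⌉ = 6.
At least 6 shelves are required, but only 5 are allowed.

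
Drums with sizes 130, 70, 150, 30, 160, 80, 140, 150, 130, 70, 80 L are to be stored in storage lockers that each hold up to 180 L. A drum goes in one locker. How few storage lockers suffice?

Total = 160 + 150 + 150 + 140 + 130 + 130 + 80 + 80 + 70 + 70 + 30 = 1190 L.
Lower bound: ⌈1190/180⌉ = 7 storage lockers.
A packing using 8 storage lockers:
  locker 1: 160 = 160
  locker 2: 150 + 30 = 180
  locker 3: 150 = 150
  locker 4: 140 = 140
  locker 5: 130 = 130
  locker 6: 130 = 130
  locker 7: 80 + 80 = 160
  locker 8: 70 + 70 = 140
No arrangement into 7 storage lockers stays within capacity, so 8 is optimal.

8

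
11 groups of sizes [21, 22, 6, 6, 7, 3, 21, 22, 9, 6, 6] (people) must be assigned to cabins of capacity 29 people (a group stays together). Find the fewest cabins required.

5

Total = 22 + 22 + 21 + 21 + 9 + 7 + 6 + 6 + 6 + 6 + 3 = 129 people.
Lower bound: ⌈129/29⌉ = 5 cabins.
A packing using 5 cabins:
  cabin 1: 22 + 7 = 29
  cabin 2: 22 + 6 = 28
  cabin 3: 21 + 6 = 27
  cabin 4: 21 + 6 = 27
  cabin 5: 9 + 6 + 3 = 18
This matches the lower bound, so 5 is optimal.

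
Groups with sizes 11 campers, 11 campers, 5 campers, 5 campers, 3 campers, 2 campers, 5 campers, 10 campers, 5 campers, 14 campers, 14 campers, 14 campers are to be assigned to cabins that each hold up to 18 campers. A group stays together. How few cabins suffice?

7

Total = 14 + 14 + 14 + 11 + 11 + 10 + 5 + 5 + 5 + 5 + 3 + 2 = 99 campers.
Lower bound: ⌈99/18⌉ = 6 cabins.
A packing using 7 cabins:
  cabin 1: 14 + 3 = 17
  cabin 2: 14 + 2 = 16
  cabin 3: 14 = 14
  cabin 4: 11 + 5 = 16
  cabin 5: 11 + 5 = 16
  cabin 6: 10 + 5 = 15
  cabin 7: 5 = 5
No arrangement into 6 cabins stays within capacity, so 7 is optimal.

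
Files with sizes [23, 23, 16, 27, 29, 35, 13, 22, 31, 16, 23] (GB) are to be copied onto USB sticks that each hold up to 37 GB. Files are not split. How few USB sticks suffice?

9

Total = 35 + 31 + 29 + 27 + 23 + 23 + 23 + 22 + 16 + 16 + 13 = 258 GB.
Lower bound: ⌈258/37⌉ = 7 USB sticks.
Also, 8 files each exceed 37/2 GB, and no two of those can share a USB stick, so at least 8 USB sticks are needed.
A packing using 9 USB sticks:
  USB stick 1: 35 = 35
  USB stick 2: 31 = 31
  USB stick 3: 29 = 29
  USB stick 4: 27 = 27
  USB stick 5: 23 + 13 = 36
  USB stick 6: 23 = 23
  USB stick 7: 23 = 23
  USB stick 8: 22 = 22
  USB stick 9: 16 + 16 = 32
No arrangement into 8 USB sticks stays within capacity, so 9 is optimal.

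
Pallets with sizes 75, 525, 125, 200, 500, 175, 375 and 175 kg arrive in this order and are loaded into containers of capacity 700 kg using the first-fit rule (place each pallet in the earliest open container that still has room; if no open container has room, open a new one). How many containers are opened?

  75 → container 1 (new)  [load 75/700]
  525 → container 1  [load 600/700]
  125 → container 2 (new)  [load 125/700]
  200 → container 2  [load 325/700]
  500 → container 3 (new)  [load 500/700]
  175 → container 2  [load 500/700]
  375 → container 4 (new)  [load 375/700]
  175 → container 2  [load 675/700]
4 containers opened.

4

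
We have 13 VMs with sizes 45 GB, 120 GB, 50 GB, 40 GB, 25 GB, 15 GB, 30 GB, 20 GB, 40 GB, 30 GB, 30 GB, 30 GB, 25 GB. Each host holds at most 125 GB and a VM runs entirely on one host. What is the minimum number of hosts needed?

5

Total = 120 + 50 + 45 + 40 + 40 + 30 + 30 + 30 + 30 + 25 + 25 + 20 + 15 = 500 GB.
Lower bound: ⌈500/125⌉ = 4 hosts.
A packing using 5 hosts:
  host 1: 120 = 120
  host 2: 50 + 45 + 30 = 125
  host 3: 40 + 40 + 30 + 15 = 125
  host 4: 30 + 30 + 25 + 25 = 110
  host 5: 20 = 20
No arrangement into 4 hosts stays within capacity, so 5 is optimal.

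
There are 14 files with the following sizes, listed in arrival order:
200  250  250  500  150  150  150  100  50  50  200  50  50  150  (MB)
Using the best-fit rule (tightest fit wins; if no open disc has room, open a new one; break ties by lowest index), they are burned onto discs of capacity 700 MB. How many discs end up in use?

  200 → disc 1 (new)  [load 200/700]
  250 → disc 1  [load 450/700]
  250 → disc 1  [load 700/700]
  500 → disc 2 (new)  [load 500/700]
  150 → disc 2  [load 650/700]
  150 → disc 3 (new)  [load 150/700]
  150 → disc 3  [load 300/700]
  100 → disc 3  [load 400/700]
  50 → disc 2  [load 700/700]
  50 → disc 3  [load 450/700]
  200 → disc 3  [load 650/700]
  50 → disc 3  [load 700/700]
  50 → disc 4 (new)  [load 50/700]
  150 → disc 4  [load 200/700]
4 discs opened.

4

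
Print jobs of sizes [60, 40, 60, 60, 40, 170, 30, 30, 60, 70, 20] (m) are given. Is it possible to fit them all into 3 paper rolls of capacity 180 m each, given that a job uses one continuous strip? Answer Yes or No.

No

Total = 640 m; ⌈640/180⌉ = 4.
At least 4 paper rolls are required, but only 3 are allowed.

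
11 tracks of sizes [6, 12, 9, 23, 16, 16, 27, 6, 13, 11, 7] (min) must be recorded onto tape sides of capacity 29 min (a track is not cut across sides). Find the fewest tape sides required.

Total = 27 + 23 + 16 + 16 + 13 + 12 + 11 + 9 + 7 + 6 + 6 = 146 min.
Lower bound: ⌈146/29⌉ = 6 tape sides.
A packing using 6 tape sides:
  side 1: 27 = 27
  side 2: 23 + 6 = 29
  side 3: 16 + 13 = 29
  side 4: 16 + 12 = 28
  side 5: 11 + 9 + 7 = 27
  side 6: 6 = 6
This matches the lower bound, so 6 is optimal.

6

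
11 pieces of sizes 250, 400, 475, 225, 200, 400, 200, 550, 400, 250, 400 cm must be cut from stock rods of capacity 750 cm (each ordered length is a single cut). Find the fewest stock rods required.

Total = 550 + 475 + 400 + 400 + 400 + 400 + 250 + 250 + 225 + 200 + 200 = 3750 cm.
Lower bound: ⌈3750/750⌉ = 5 stock rods.
Also, 6 pieces each exceed 375 cm, and no two of those can share a stock rod, so at least 6 stock rods are needed.
A packing using 6 stock rods:
  stock rod 1: 550 + 200 = 750
  stock rod 2: 475 + 250 = 725
  stock rod 3: 400 + 250 = 650
  stock rod 4: 400 + 225 = 625
  stock rod 5: 400 + 200 = 600
  stock rod 6: 400 = 400
This matches the lower bound, so 6 is optimal.

6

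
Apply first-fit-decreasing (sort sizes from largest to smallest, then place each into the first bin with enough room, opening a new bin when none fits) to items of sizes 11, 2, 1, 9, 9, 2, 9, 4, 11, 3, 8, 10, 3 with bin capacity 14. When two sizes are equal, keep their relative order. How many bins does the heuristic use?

Sorted descending: 11, 11, 10, 9, 9, 9, 8, 4, 3, 3, 2, 2, 1.
  11 → bin 1 (new)  [load 11/14]
  11 → bin 2 (new)  [load 11/14]
  10 → bin 3 (new)  [load 10/14]
  9 → bin 4 (new)  [load 9/14]
  9 → bin 5 (new)  [load 9/14]
  9 → bin 6 (new)  [load 9/14]
  8 → bin 7 (new)  [load 8/14]
  4 → bin 3  [load 14/14]
  3 → bin 1  [load 14/14]
  3 → bin 2  [load 14/14]
  2 → bin 4  [load 11/14]
  2 → bin 4  [load 13/14]
  1 → bin 4  [load 14/14]
7 bins opened.

7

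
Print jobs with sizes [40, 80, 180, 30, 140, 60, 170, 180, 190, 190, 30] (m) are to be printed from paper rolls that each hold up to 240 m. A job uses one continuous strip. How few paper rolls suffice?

6

Total = 190 + 190 + 180 + 180 + 170 + 140 + 80 + 60 + 40 + 30 + 30 = 1290 m.
Lower bound: ⌈1290/240⌉ = 6 paper rolls.
A packing using 6 paper rolls:
  roll 1: 190 + 40 = 230
  roll 2: 190 + 30 = 220
  roll 3: 180 + 60 = 240
  roll 4: 180 + 30 = 210
  roll 5: 170 = 170
  roll 6: 140 + 80 = 220
This matches the lower bound, so 6 is optimal.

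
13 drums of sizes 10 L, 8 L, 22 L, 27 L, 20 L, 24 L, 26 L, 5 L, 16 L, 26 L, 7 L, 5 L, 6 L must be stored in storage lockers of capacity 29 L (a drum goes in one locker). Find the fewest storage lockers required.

8

Total = 27 + 26 + 26 + 24 + 22 + 20 + 16 + 10 + 8 + 7 + 6 + 5 + 5 = 202 L.
Lower bound: ⌈202/29⌉ = 7 storage lockers.
A packing using 8 storage lockers:
  locker 1: 27 = 27
  locker 2: 26 = 26
  locker 3: 26 = 26
  locker 4: 24 + 5 = 29
  locker 5: 22 + 7 = 29
  locker 6: 20 + 8 = 28
  locker 7: 16 + 10 = 26
  locker 8: 6 + 5 = 11
No arrangement into 7 storage lockers stays within capacity, so 8 is optimal.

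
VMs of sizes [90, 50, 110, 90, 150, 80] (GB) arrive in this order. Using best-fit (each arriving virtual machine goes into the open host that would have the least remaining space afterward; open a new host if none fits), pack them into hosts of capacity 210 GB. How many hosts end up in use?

4

  90 → host 1 (new)  [load 90/210]
  50 → host 1  [load 140/210]
  110 → host 2 (new)  [load 110/210]
  90 → host 2  [load 200/210]
  150 → host 3 (new)  [load 150/210]
  80 → host 4 (new)  [load 80/210]
4 hosts opened.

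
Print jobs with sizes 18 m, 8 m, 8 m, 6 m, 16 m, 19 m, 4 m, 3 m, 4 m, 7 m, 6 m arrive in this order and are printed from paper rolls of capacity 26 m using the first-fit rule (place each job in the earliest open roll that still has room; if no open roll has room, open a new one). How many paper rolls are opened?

  18 → roll 1 (new)  [load 18/26]
  8 → roll 1  [load 26/26]
  8 → roll 2 (new)  [load 8/26]
  6 → roll 2  [load 14/26]
  16 → roll 3 (new)  [load 16/26]
  19 → roll 4 (new)  [load 19/26]
  4 → roll 2  [load 18/26]
  3 → roll 2  [load 21/26]
  4 → roll 2  [load 25/26]
  7 → roll 3  [load 23/26]
  6 → roll 4  [load 25/26]
4 paper rolls opened.

4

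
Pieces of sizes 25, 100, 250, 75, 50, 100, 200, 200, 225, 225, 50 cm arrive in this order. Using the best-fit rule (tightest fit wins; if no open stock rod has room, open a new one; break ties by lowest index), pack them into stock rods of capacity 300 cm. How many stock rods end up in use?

6

  25 → stock rod 1 (new)  [load 25/300]
  100 → stock rod 1  [load 125/300]
  250 → stock rod 2 (new)  [load 250/300]
  75 → stock rod 1  [load 200/300]
  50 → stock rod 2  [load 300/300]
  100 → stock rod 1  [load 300/300]
  200 → stock rod 3 (new)  [load 200/300]
  200 → stock rod 4 (new)  [load 200/300]
  225 → stock rod 5 (new)  [load 225/300]
  225 → stock rod 6 (new)  [load 225/300]
  50 → stock rod 5  [load 275/300]
6 stock rods opened.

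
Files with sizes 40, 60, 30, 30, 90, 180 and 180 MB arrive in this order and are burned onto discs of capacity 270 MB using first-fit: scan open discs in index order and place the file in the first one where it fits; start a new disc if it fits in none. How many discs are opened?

  40 → disc 1 (new)  [load 40/270]
  60 → disc 1  [load 100/270]
  30 → disc 1  [load 130/270]
  30 → disc 1  [load 160/270]
  90 → disc 1  [load 250/270]
  180 → disc 2 (new)  [load 180/270]
  180 → disc 3 (new)  [load 180/270]
3 discs opened.

3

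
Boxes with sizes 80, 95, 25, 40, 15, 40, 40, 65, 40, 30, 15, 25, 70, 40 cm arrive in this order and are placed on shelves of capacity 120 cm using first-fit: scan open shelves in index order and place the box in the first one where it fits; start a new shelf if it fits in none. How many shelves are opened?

  80 → shelf 1 (new)  [load 80/120]
  95 → shelf 2 (new)  [load 95/120]
  25 → shelf 1  [load 105/120]
  40 → shelf 3 (new)  [load 40/120]
  15 → shelf 1  [load 120/120]
  40 → shelf 3  [load 80/120]
  40 → shelf 3  [load 120/120]
  65 → shelf 4 (new)  [load 65/120]
  40 → shelf 4  [load 105/120]
  30 → shelf 5 (new)  [load 30/120]
  15 → shelf 2  [load 110/120]
  25 → shelf 5  [load 55/120]
  70 → shelf 6 (new)  [load 70/120]
  40 → shelf 5  [load 95/120]
6 shelves opened.

6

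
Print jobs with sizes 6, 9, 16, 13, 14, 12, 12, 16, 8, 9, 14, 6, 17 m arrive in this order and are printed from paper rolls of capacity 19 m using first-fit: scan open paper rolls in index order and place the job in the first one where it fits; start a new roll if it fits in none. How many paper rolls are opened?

  6 → roll 1 (new)  [load 6/19]
  9 → roll 1  [load 15/19]
  16 → roll 2 (new)  [load 16/19]
  13 → roll 3 (new)  [load 13/19]
  14 → roll 4 (new)  [load 14/19]
  12 → roll 5 (new)  [load 12/19]
  12 → roll 6 (new)  [load 12/19]
  16 → roll 7 (new)  [load 16/19]
  8 → roll 8 (new)  [load 8/19]
  9 → roll 8  [load 17/19]
  14 → roll 9 (new)  [load 14/19]
  6 → roll 3  [load 19/19]
  17 → roll 10 (new)  [load 17/19]
10 paper rolls opened.

10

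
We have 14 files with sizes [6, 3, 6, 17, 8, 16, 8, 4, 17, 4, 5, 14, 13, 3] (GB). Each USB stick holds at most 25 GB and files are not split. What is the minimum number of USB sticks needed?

Total = 17 + 17 + 16 + 14 + 13 + 8 + 8 + 6 + 6 + 5 + 4 + 4 + 3 + 3 = 124 GB.
Lower bound: ⌈124/25⌉ = 5 USB sticks.
A packing using 5 USB sticks:
  USB stick 1: 17 + 8 = 25
  USB stick 2: 17 + 8 = 25
  USB stick 3: 16 + 6 + 3 = 25
  USB stick 4: 14 + 6 + 5 = 25
  USB stick 5: 13 + 4 + 4 + 3 = 24
This matches the lower bound, so 5 is optimal.

5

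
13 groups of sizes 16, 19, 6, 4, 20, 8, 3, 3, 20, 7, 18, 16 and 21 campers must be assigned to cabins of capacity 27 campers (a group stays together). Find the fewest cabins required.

7

Total = 21 + 20 + 20 + 19 + 18 + 16 + 16 + 8 + 7 + 6 + 4 + 3 + 3 = 161 campers.
Lower bound: ⌈161/27⌉ = 6 cabins.
Also, 7 groups each exceed 27/2 campers, and no two of those can share a cabin, so at least 7 cabins are needed.
A packing using 7 cabins:
  cabin 1: 21 + 6 = 27
  cabin 2: 20 + 7 = 27
  cabin 3: 20 + 4 + 3 = 27
  cabin 4: 19 + 8 = 27
  cabin 5: 18 + 3 = 21
  cabin 6: 16 = 16
  cabin 7: 16 = 16
This matches the lower bound, so 7 is optimal.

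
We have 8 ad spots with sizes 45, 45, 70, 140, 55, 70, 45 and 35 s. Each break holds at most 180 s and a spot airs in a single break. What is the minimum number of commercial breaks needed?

3

Total = 140 + 70 + 70 + 55 + 45 + 45 + 45 + 35 = 505 s.
Lower bound: ⌈505/180⌉ = 3 commercial breaks.
A packing using 3 commercial breaks:
  break 1: 140 + 35 = 175
  break 2: 70 + 55 + 45 = 170
  break 3: 70 + 45 + 45 = 160
This matches the lower bound, so 3 is optimal.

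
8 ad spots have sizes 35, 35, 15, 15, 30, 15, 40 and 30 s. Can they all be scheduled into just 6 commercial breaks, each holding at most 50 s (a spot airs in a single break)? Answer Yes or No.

A valid assignment using 5 commercial breaks:
  break 1: 40 = 40
  break 2: 35 + 15 = 50
  break 3: 35 + 15 = 50
  break 4: 30 + 15 = 45
  break 5: 30 = 30
That uses only 5 ≤ 6, so 6 commercial breaks are enough.

Yes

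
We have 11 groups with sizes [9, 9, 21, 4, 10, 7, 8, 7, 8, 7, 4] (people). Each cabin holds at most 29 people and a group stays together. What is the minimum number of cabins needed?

4

Total = 21 + 10 + 9 + 9 + 8 + 8 + 7 + 7 + 7 + 4 + 4 = 94 people.
Lower bound: ⌈94/29⌉ = 4 cabins.
A packing using 4 cabins:
  cabin 1: 21 + 8 = 29
  cabin 2: 10 + 9 + 9 = 28
  cabin 3: 8 + 7 + 7 + 7 = 29
  cabin 4: 4 + 4 = 8
This matches the lower bound, so 4 is optimal.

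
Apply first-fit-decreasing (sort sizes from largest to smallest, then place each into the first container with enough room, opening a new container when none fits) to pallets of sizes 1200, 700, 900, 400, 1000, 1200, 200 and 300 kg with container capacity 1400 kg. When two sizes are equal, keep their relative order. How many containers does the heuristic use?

Sorted descending: 1200, 1200, 1000, 900, 700, 400, 300, 200.
  1200 → container 1 (new)  [load 1200/1400]
  1200 → container 2 (new)  [load 1200/1400]
  1000 → container 3 (new)  [load 1000/1400]
  900 → container 4 (new)  [load 900/1400]
  700 → container 5 (new)  [load 700/1400]
  400 → container 3  [load 1400/1400]
  300 → container 4  [load 1200/1400]
  200 → container 1  [load 1400/1400]
5 containers opened.

5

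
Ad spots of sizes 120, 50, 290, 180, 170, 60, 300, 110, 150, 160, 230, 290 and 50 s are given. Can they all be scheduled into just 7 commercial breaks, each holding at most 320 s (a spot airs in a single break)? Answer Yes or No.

No

Total = 2160 s; ⌈2160/320⌉ = 7.
The bound of 7 does not rule out 7, but exhaustive search shows no assignment into 7 commercial breaks of capacity 320 s exists — the minimum is 8.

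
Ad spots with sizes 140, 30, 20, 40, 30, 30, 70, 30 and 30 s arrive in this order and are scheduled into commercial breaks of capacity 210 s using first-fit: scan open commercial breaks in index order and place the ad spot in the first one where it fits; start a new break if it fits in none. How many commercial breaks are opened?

  140 → break 1 (new)  [load 140/210]
  30 → break 1  [load 170/210]
  20 → break 1  [load 190/210]
  40 → break 2 (new)  [load 40/210]
  30 → break 2  [load 70/210]
  30 → break 2  [load 100/210]
  70 → break 2  [load 170/210]
  30 → break 2  [load 200/210]
  30 → break 3 (new)  [load 30/210]
3 commercial breaks opened.

3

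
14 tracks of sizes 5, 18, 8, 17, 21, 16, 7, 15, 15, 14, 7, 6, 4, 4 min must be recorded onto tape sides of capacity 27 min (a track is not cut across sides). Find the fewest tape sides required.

Total = 21 + 18 + 17 + 16 + 15 + 15 + 14 + 8 + 7 + 7 + 6 + 5 + 4 + 4 = 157 min.
Lower bound: ⌈157/27⌉ = 6 tape sides.
Also, 7 tracks each exceed 27/2 min, and no two of those can share a side, so at least 7 tape sides are needed.
A packing using 7 tape sides:
  side 1: 21 + 6 = 27
  side 2: 18 + 8 = 26
  side 3: 17 + 7 = 24
  side 4: 16 + 7 + 4 = 27
  side 5: 15 + 5 + 4 = 24
  side 6: 15 = 15
  side 7: 14 = 14
This matches the lower bound, so 7 is optimal.

7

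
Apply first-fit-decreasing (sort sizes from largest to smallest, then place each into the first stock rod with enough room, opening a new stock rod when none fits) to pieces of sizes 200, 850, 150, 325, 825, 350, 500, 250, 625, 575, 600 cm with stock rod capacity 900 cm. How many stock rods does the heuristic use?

7

Sorted descending: 850, 825, 625, 600, 575, 500, 350, 325, 250, 200, 150.
  850 → stock rod 1 (new)  [load 850/900]
  825 → stock rod 2 (new)  [load 825/900]
  625 → stock rod 3 (new)  [load 625/900]
  600 → stock rod 4 (new)  [load 600/900]
  575 → stock rod 5 (new)  [load 575/900]
  500 → stock rod 6 (new)  [load 500/900]
  350 → stock rod 6  [load 850/900]
  325 → stock rod 5  [load 900/900]
  250 → stock rod 3  [load 875/900]
  200 → stock rod 4  [load 800/900]
  150 → stock rod 7 (new)  [load 150/900]
7 stock rods opened.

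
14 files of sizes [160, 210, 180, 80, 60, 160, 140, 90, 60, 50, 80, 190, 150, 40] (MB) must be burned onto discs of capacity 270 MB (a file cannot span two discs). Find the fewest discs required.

Total = 210 + 190 + 180 + 160 + 160 + 150 + 140 + 90 + 80 + 80 + 60 + 60 + 50 + 40 = 1650 MB.
Lower bound: ⌈1650/270⌉ = 7 discs.
A packing using 7 discs:
  disc 1: 210 + 60 = 270
  disc 2: 190 + 80 = 270
  disc 3: 180 + 90 = 270
  disc 4: 160 + 80 = 240
  disc 5: 160 + 60 + 50 = 270
  disc 6: 150 + 40 = 190
  disc 7: 140 = 140
This matches the lower bound, so 7 is optimal.

7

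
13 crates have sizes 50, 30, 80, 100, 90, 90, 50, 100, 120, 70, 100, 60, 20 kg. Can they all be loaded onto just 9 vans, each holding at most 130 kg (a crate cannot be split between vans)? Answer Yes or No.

Yes

A valid assignment using 9 vans:
  van 1: 120 = 120
  van 2: 100 + 30 = 130
  van 3: 100 + 20 = 120
  van 4: 100 = 100
  van 5: 90 = 90
  van 6: 90 = 90
  van 7: 80 + 50 = 130
  van 8: 70 + 60 = 130
  van 9: 50 = 50
Every load is within 130 kg, so 9 vans suffice.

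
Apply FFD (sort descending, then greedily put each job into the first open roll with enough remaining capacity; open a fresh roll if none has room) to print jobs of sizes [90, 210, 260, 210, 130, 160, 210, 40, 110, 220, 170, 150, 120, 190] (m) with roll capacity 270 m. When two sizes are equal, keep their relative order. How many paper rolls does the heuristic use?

Sorted descending: 260, 220, 210, 210, 210, 190, 170, 160, 150, 130, 120, 110, 90, 40.
  260 → roll 1 (new)  [load 260/270]
  220 → roll 2 (new)  [load 220/270]
  210 → roll 3 (new)  [load 210/270]
  210 → roll 4 (new)  [load 210/270]
  210 → roll 5 (new)  [load 210/270]
  190 → roll 6 (new)  [load 190/270]
  170 → roll 7 (new)  [load 170/270]
  160 → roll 8 (new)  [load 160/270]
  150 → roll 9 (new)  [load 150/270]
  130 → roll 10 (new)  [load 130/270]
  120 → roll 9  [load 270/270]
  110 → roll 8  [load 270/270]
  90 → roll 7  [load 260/270]
  40 → roll 2  [load 260/270]
10 paper rolls opened.

10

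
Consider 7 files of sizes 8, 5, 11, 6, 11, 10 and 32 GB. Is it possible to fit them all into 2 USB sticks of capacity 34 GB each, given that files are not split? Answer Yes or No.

Total = 83 GB; ⌈83/34⌉ = 3.
At least 3 USB sticks are required, but only 2 are allowed.

No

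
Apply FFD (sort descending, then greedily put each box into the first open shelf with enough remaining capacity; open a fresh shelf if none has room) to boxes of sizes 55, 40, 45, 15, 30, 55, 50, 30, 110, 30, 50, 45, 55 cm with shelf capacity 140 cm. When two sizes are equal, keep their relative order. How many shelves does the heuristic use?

Sorted descending: 110, 55, 55, 55, 50, 50, 45, 45, 40, 30, 30, 30, 15.
  110 → shelf 1 (new)  [load 110/140]
  55 → shelf 2 (new)  [load 55/140]
  55 → shelf 2  [load 110/140]
  55 → shelf 3 (new)  [load 55/140]
  50 → shelf 3  [load 105/140]
  50 → shelf 4 (new)  [load 50/140]
  45 → shelf 4  [load 95/140]
  45 → shelf 4  [load 140/140]
  40 → shelf 5 (new)  [load 40/140]
  30 → shelf 1  [load 140/140]
  30 → shelf 2  [load 140/140]
  30 → shelf 3  [load 135/140]
  15 → shelf 5  [load 55/140]
5 shelves opened.

5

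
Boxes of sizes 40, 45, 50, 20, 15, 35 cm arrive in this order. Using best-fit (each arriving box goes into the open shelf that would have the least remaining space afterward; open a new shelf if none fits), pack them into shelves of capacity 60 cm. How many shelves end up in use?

4

  40 → shelf 1 (new)  [load 40/60]
  45 → shelf 2 (new)  [load 45/60]
  50 → shelf 3 (new)  [load 50/60]
  20 → shelf 1  [load 60/60]
  15 → shelf 2  [load 60/60]
  35 → shelf 4 (new)  [load 35/60]
4 shelves opened.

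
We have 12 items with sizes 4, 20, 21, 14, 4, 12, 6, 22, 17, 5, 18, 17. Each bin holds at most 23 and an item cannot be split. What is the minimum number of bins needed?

Total = 22 + 21 + 20 + 18 + 17 + 17 + 14 + 12 + 6 + 5 + 4 + 4 = 160.
Lower bound: ⌈160/23⌉ = 7 bins.
Also, 8 items each exceed 23/2, and no two of those can share a bin, so at least 8 bins are needed.
A packing using 8 bins:
  bin 1: 22 = 22
  bin 2: 21 = 21
  bin 3: 20 = 20
  bin 4: 18 + 5 = 23
  bin 5: 17 + 6 = 23
  bin 6: 17 + 4 = 21
  bin 7: 14 + 4 = 18
  bin 8: 12 = 12
This matches the lower bound, so 8 is optimal.

8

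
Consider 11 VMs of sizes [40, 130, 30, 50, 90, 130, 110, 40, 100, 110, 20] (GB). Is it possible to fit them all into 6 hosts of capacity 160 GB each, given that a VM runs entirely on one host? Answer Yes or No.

Yes

A valid assignment using 6 hosts:
  host 1: 130 + 30 = 160
  host 2: 130 + 20 = 150
  host 3: 110 + 50 = 160
  host 4: 110 + 40 = 150
  host 5: 100 + 40 = 140
  host 6: 90 = 90
Every load is within 160 GB, so 6 hosts suffice.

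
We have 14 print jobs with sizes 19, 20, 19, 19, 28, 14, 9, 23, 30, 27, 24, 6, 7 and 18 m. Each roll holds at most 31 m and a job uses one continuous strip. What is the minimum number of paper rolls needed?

Total = 30 + 28 + 27 + 24 + 23 + 20 + 19 + 19 + 19 + 18 + 14 + 9 + 7 + 6 = 263 m.
Lower bound: ⌈263/31⌉ = 9 paper rolls.
Also, 10 print jobs each exceed 31/2 m, and no two of those can share a roll, so at least 10 paper rolls are needed.
A packing using 11 paper rolls:
  roll 1: 30 = 30
  roll 2: 28 = 28
  roll 3: 27 = 27
  roll 4: 24 + 7 = 31
  roll 5: 23 + 6 = 29
  roll 6: 20 + 9 = 29
  roll 7: 19 = 19
  roll 8: 19 = 19
  roll 9: 19 = 19
  roll 10: 18 = 18
  roll 11: 14 = 14
No arrangement into 10 paper rolls stays within capacity, so 11 is optimal.

11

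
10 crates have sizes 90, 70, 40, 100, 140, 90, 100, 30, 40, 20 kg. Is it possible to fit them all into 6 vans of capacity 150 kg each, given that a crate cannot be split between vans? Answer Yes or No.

A valid assignment using 6 vans:
  van 1: 140 = 140
  van 2: 100 + 40 = 140
  van 3: 100 + 40 = 140
  van 4: 90 + 30 + 20 = 140
  van 5: 90 = 90
  van 6: 70 = 70
Every load is within 150 kg, so 6 vans suffice.

Yes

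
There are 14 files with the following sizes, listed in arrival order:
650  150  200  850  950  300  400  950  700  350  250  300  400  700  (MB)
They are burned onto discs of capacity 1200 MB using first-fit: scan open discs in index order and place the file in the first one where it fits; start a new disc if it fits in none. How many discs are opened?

7

  650 → disc 1 (new)  [load 650/1200]
  150 → disc 1  [load 800/1200]
  200 → disc 1  [load 1000/1200]
  850 → disc 2 (new)  [load 850/1200]
  950 → disc 3 (new)  [load 950/1200]
  300 → disc 2  [load 1150/1200]
  400 → disc 4 (new)  [load 400/1200]
  950 → disc 5 (new)  [load 950/1200]
  700 → disc 4  [load 1100/1200]
  350 → disc 6 (new)  [load 350/1200]
  250 → disc 3  [load 1200/1200]
  300 → disc 6  [load 650/1200]
  400 → disc 6  [load 1050/1200]
  700 → disc 7 (new)  [load 700/1200]
7 discs opened.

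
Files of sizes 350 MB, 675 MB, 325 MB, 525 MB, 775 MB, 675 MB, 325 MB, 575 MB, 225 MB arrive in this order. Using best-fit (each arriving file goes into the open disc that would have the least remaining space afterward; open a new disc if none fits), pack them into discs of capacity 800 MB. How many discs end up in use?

7

  350 → disc 1 (new)  [load 350/800]
  675 → disc 2 (new)  [load 675/800]
  325 → disc 1  [load 675/800]
  525 → disc 3 (new)  [load 525/800]
  775 → disc 4 (new)  [load 775/800]
  675 → disc 5 (new)  [load 675/800]
  325 → disc 6 (new)  [load 325/800]
  575 → disc 7 (new)  [load 575/800]
  225 → disc 7  [load 800/800]
7 discs opened.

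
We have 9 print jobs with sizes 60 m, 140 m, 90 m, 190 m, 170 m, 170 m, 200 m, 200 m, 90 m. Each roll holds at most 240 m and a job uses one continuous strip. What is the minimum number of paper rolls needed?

Total = 200 + 200 + 190 + 170 + 170 + 140 + 90 + 90 + 60 = 1310 m.
Lower bound: ⌈1310/240⌉ = 6 paper rolls.
A packing using 7 paper rolls:
  roll 1: 200 = 200
  roll 2: 200 = 200
  roll 3: 190 = 190
  roll 4: 170 + 60 = 230
  roll 5: 170 = 170
  roll 6: 140 + 90 = 230
  roll 7: 90 = 90
No arrangement into 6 paper rolls stays within capacity, so 7 is optimal.

7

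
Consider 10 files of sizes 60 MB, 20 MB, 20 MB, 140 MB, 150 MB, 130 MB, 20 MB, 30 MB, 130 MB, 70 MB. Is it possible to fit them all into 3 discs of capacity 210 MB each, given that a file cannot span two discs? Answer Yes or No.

Total = 770 MB; ⌈770/210⌉ = 4.
At least 4 discs are required, but only 3 are allowed.

No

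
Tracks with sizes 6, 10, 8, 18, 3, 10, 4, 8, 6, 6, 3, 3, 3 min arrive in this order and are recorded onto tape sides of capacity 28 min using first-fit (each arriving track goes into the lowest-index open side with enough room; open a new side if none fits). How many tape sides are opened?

4

  6 → side 1 (new)  [load 6/28]
  10 → side 1  [load 16/28]
  8 → side 1  [load 24/28]
  18 → side 2 (new)  [load 18/28]
  3 → side 1  [load 27/28]
  10 → side 2  [load 28/28]
  4 → side 3 (new)  [load 4/28]
  8 → side 3  [load 12/28]
  6 → side 3  [load 18/28]
  6 → side 3  [load 24/28]
  3 → side 3  [load 27/28]
  3 → side 4 (new)  [load 3/28]
  3 → side 4  [load 6/28]
4 tape sides opened.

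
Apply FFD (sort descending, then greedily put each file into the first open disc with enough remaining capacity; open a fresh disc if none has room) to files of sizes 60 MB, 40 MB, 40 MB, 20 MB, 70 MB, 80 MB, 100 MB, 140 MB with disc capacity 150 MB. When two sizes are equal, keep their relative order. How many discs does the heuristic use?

Sorted descending: 140, 100, 80, 70, 60, 40, 40, 20.
  140 → disc 1 (new)  [load 140/150]
  100 → disc 2 (new)  [load 100/150]
  80 → disc 3 (new)  [load 80/150]
  70 → disc 3  [load 150/150]
  60 → disc 4 (new)  [load 60/150]
  40 → disc 2  [load 140/150]
  40 → disc 4  [load 100/150]
  20 → disc 4  [load 120/150]
4 discs opened.

4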